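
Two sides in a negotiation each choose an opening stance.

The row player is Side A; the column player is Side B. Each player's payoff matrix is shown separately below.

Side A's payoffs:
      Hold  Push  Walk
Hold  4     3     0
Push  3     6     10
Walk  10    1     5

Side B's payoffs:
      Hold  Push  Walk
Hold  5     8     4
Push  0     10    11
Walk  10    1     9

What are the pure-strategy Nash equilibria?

Side A against Hold: payoffs 4, 3, 10 → best response Walk.
Side A against Push: payoffs 3, 6, 1 → best response Push.
Side A against Walk: payoffs 0, 10, 5 → best response Push.
Side B against Hold: payoffs 5, 8, 4 → best response Push.
Side B against Push: payoffs 0, 10, 11 → best response Walk.
Side B against Walk: payoffs 10, 1, 9 → best response Hold.
Mutual best responses: (Push, Walk); (Walk, Hold).

Pure-strategy Nash equilibria: (Push, Walk), (Walk, Hold)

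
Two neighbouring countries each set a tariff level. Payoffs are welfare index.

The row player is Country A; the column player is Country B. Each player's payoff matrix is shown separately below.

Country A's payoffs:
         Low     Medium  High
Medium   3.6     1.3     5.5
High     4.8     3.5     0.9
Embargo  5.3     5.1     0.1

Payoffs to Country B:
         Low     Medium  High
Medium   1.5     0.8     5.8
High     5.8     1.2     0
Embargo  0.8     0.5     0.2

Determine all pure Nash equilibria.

(Medium, High), (Embargo, Low)

For each player, find the best response to each opponent profile; mutual best responses are the pure NE.
Country A against Low: payoffs 3.6, 4.8, 5.3 → best response Embargo.
Country A against Medium: payoffs 1.3, 3.5, 5.1 → best response Embargo.
Country A against High: payoffs 5.5, 0.9, 0.1 → best response Medium.
Country B against Medium: payoffs 1.5, 0.8, 5.8 → best response High.
Country B against High: payoffs 5.8, 1.2, 0 → best response Low.
Country B against Embargo: payoffs 0.8, 0.5, 0.2 → best response Low.
Mutual best responses: (Medium, High); (Embargo, Low).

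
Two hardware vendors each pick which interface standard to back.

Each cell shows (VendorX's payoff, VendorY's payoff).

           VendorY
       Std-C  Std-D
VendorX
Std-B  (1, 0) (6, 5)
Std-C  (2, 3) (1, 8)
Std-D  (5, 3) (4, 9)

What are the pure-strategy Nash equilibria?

VendorX against Std-C: payoffs 1, 2, 5 → best response Std-D.
VendorX against Std-D: payoffs 6, 1, 4 → best response Std-B.
VendorY against Std-B: payoffs 0, 5 → best response Std-D.
VendorY against Std-C: payoffs 3, 8 → best response Std-D.
VendorY against Std-D: payoffs 3, 9 → best response Std-D.
Mutual best responses: (Std-B, Std-D).

The unique pure-strategy Nash equilibrium is (Std-B, Std-D).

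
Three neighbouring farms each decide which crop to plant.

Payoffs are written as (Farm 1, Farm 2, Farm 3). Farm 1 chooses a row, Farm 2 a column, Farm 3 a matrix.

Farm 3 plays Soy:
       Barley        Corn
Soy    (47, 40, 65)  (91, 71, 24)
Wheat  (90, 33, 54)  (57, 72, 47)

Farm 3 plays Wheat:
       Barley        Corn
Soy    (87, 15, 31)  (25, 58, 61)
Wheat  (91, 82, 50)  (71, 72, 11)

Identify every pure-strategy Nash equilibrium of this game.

There is no pure-strategy Nash equilibrium.

Mark each player's best response to every combination of opponents' strategies; a profile where every player is best-responding is a pure Nash equilibrium.
Farm 1 against (Barley, Soy): payoffs 47, 90 → best response Wheat.
Farm 1 against (Barley, Wheat): payoffs 87, 91 → best response Wheat.
Farm 1 against (Corn, Soy): payoffs 91, 57 → best response Soy.
Farm 1 against (Corn, Wheat): payoffs 25, 71 → best response Wheat.
Farm 2 against (Soy, Soy): payoffs 40, 71 → best response Corn.
Farm 2 against (Soy, Wheat): payoffs 15, 58 → best response Corn.
Farm 2 against (Wheat, Soy): payoffs 33, 72 → best response Corn.
Farm 2 against (Wheat, Wheat): payoffs 82, 72 → best response Barley.
Farm 3 against (Soy, Barley): payoffs 65, 31 → best response Soy.
Farm 3 against (Soy, Corn): payoffs 24, 61 → best response Wheat.
Farm 3 against (Wheat, Barley): payoffs 54, 50 → best response Soy.
Farm 3 against (Wheat, Corn): payoffs 47, 11 → best response Soy.
No profile is a mutual best response for all players.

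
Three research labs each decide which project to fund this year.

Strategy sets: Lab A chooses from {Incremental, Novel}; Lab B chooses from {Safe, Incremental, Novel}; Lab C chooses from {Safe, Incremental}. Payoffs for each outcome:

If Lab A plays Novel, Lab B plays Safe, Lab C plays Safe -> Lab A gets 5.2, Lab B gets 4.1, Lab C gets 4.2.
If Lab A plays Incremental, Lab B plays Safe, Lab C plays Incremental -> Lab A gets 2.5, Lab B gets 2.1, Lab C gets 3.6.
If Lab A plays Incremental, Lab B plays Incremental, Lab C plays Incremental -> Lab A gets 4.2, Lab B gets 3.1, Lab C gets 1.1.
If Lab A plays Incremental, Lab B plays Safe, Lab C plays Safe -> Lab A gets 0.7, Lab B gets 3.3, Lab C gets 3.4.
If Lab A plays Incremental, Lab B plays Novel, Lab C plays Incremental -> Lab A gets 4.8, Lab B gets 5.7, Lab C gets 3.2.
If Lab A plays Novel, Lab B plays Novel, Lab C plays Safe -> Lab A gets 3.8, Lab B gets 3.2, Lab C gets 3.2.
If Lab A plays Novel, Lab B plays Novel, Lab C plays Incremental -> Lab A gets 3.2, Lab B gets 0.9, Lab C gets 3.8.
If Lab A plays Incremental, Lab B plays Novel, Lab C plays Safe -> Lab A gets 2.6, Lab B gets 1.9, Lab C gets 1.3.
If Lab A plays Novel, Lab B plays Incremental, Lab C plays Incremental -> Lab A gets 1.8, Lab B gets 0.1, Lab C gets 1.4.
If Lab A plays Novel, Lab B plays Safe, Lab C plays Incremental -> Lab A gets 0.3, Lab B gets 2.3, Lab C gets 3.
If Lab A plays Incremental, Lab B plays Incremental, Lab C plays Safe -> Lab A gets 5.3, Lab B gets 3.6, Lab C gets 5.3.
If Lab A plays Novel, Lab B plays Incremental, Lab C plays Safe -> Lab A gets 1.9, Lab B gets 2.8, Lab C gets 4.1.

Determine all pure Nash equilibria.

(Incremental, Safe, Safe): Lab A can switch to Novel (0.7 → 5.2). Not NE.
(Incremental, Safe, Incremental): Lab B can switch to Incremental (2.1 → 3.1). Not NE.
(Incremental, Incremental, Safe): Lab A gets 5.3, best alternative 1.9; Lab B gets 3.6, best alternative 3.3; Lab C gets 5.3, best alternative 1.1. No profitable deviation — NE.
(Incremental, Incremental, Incremental): Lab B can switch to Novel (3.1 → 5.7). Not NE.
(Incremental, Novel, Safe): Lab A can switch to Novel (2.6 → 3.8). Not NE.
(Incremental, Novel, Incremental): Lab A gets 4.8, best alternative 3.2; Lab B gets 5.7, best alternative 3.1; Lab C gets 3.2, best alternative 1.3. No profitable deviation — NE.
(Novel, Safe, Safe): Lab A gets 5.2, best alternative 0.7; Lab B gets 4.1, best alternative 3.2; Lab C gets 4.2, best alternative 3. No profitable deviation — NE.
(Novel, Safe, Incremental): Lab A can switch to Incremental (0.3 → 2.5). Not NE.
(Novel, Incremental, Safe): Lab A can switch to Incremental (1.9 → 5.3). Not NE.
(Novel, Incremental, Incremental): Lab A can switch to Incremental (1.8 → 4.2). Not NE.
(Novel, Novel, Safe): Lab B can switch to Safe (3.2 → 4.1). Not NE.
(The remaining 1 profile has a profitable deviation by the same check.)

Pure-strategy Nash equilibria: (Incremental, Incremental, Safe), (Incremental, Novel, Incremental), (Novel, Safe, Safe)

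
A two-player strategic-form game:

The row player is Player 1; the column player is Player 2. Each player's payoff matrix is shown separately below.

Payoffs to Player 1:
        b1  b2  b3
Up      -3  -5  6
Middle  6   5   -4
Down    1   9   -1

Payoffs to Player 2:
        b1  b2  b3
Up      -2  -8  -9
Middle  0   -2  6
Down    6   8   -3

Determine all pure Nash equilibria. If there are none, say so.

(Up, b1): Player 1 can switch to Middle (-3 → 6). Not NE.
(Up, b2): Player 1 can switch to Middle (-5 → 5). Not NE.
(Up, b3): Player 2 can switch to b1 (-9 → -2). Not NE.
(Middle, b1): Player 2 can switch to b3 (0 → 6). Not NE.
(Middle, b2): Player 1 can switch to Down (5 → 9). Not NE.
(Middle, b3): Player 1 can switch to Up (-4 → 6). Not NE.
(Down, b1): Player 1 can switch to Middle (1 → 6). Not NE.
(Down, b2): Player 1 gets 9, best alternative 5; Player 2 gets 8, best alternative 6. No profitable deviation — NE.
(Down, b3): Player 1 can switch to Up (-1 → 6). Not NE.

The unique pure-strategy Nash equilibrium is (Down, b2).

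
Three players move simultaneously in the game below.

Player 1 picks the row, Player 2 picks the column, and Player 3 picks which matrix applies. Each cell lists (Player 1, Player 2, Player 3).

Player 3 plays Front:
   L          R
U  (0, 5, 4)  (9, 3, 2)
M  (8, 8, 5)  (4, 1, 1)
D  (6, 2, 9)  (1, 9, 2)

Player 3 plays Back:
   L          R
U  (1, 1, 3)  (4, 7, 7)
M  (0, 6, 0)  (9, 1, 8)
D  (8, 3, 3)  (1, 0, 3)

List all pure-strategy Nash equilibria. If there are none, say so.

The unique pure-strategy Nash equilibrium is (M, L, Front).

Player 1 against (L, Front): payoffs 0, 8, 6 → best response M.
Player 1 against (L, Back): payoffs 1, 0, 8 → best response D.
Player 1 against (R, Front): payoffs 9, 4, 1 → best response U.
Player 1 against (R, Back): payoffs 4, 9, 1 → best response M.
Player 2 against (U, Front): payoffs 5, 3 → best response L.
Player 2 against (U, Back): payoffs 1, 7 → best response R.
Player 2 against (M, Front): payoffs 8, 1 → best response L.
Player 2 against (M, Back): payoffs 6, 1 → best response L.
Player 2 against (D, Front): payoffs 2, 9 → best response R.
Player 2 against (D, Back): payoffs 3, 0 → best response L.
Player 3 against (U, L): payoffs 4, 3 → best response Front.
Player 3 against (U, R): payoffs 2, 7 → best response Back.
Player 3 against (M, L): payoffs 5, 0 → best response Front.
Player 3 against (M, R): payoffs 1, 8 → best response Back.
Player 3 against (D, L): payoffs 9, 3 → best response Front.
Player 3 against (D, R): payoffs 2, 3 → best response Back.
Mutual best responses: (M, L, Front).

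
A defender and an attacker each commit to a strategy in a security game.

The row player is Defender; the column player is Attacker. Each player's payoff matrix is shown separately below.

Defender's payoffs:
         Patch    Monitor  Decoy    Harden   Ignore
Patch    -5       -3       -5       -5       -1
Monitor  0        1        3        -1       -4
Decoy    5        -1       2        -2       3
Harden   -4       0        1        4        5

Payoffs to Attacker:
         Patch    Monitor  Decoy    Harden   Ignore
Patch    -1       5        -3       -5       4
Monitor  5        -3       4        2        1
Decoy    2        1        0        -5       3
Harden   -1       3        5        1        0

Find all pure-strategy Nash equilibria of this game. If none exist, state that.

(Patch, Patch): Defender can switch to Monitor (-5 → 0). Not NE.
(Patch, Monitor): Defender can switch to Monitor (-3 → 1). Not NE.
(Patch, Decoy): Defender can switch to Monitor (-5 → 3). Not NE.
(Patch, Harden): Defender can switch to Monitor (-5 → -1). Not NE.
(Patch, Ignore): Defender can switch to Decoy (-1 → 3). Not NE.
(Monitor, Patch): Defender can switch to Decoy (0 → 5). Not NE.
(Monitor, Monitor): Attacker can switch to Patch (-3 → 5). Not NE.
(Monitor, Decoy): Attacker can switch to Patch (4 → 5). Not NE.
(Monitor, Harden): Defender can switch to Harden (-1 → 4). Not NE.
(Monitor, Ignore): Defender can switch to Patch (-4 → -1). Not NE.
(Decoy, Patch): Attacker can switch to Ignore (2 → 3). Not NE.
(Decoy, Monitor): Defender can switch to Monitor (-1 → 1). Not NE.
(The remaining 8 profiles each have a profitable deviation by the same check.)

none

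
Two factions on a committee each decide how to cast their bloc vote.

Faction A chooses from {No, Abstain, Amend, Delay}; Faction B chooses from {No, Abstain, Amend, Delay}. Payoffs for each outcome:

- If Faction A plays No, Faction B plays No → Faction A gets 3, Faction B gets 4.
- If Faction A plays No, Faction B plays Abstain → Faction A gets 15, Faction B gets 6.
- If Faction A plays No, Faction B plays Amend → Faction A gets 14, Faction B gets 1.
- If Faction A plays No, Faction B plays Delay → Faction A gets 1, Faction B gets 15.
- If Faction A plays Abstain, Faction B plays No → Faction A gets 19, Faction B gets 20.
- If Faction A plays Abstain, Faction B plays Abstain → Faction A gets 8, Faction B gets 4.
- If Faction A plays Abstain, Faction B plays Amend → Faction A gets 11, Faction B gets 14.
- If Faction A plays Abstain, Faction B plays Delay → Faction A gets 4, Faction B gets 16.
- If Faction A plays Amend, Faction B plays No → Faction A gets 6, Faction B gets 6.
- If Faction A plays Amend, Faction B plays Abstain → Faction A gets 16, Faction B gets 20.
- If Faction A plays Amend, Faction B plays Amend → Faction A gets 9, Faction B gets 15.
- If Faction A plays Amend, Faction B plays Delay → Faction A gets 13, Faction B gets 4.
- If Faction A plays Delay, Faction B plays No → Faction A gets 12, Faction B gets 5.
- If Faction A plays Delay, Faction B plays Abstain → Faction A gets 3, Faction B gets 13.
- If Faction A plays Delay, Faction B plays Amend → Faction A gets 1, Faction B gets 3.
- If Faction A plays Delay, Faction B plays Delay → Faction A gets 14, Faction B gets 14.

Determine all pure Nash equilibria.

(No, No): Faction A can switch to Abstain (3 → 19). Not NE.
(No, Abstain): Faction A can switch to Amend (15 → 16). Not NE.
(No, Amend): Faction B can switch to No (1 → 4). Not NE.
(No, Delay): Faction A can switch to Abstain (1 → 4). Not NE.
(Abstain, No): Faction A gets 19, best alternative 12; Faction B gets 20, best alternative 16. No profitable deviation — NE.
(Abstain, Abstain): Faction A can switch to No (8 → 15). Not NE.
(Abstain, Amend): Faction A can switch to No (11 → 14). Not NE.
(Abstain, Delay): Faction A can switch to Amend (4 → 13). Not NE.
(Amend, No): Faction A can switch to Abstain (6 → 19). Not NE.
(Amend, Abstain): Faction A gets 16, best alternative 15; Faction B gets 20, best alternative 15. No profitable deviation — NE.
(Amend, Amend): Faction A can switch to No (9 → 14). Not NE.
(Amend, Delay): Faction A can switch to Delay (13 → 14). Not NE.
(Delay, Delay): Faction A gets 14, best alternative 13; Faction B gets 14, best alternative 13. No profitable deviation — NE.
(The remaining 3 profiles each have a profitable deviation by the same check.)

Pure-strategy Nash equilibria: (Abstain, No); (Amend, Abstain); (Delay, Delay)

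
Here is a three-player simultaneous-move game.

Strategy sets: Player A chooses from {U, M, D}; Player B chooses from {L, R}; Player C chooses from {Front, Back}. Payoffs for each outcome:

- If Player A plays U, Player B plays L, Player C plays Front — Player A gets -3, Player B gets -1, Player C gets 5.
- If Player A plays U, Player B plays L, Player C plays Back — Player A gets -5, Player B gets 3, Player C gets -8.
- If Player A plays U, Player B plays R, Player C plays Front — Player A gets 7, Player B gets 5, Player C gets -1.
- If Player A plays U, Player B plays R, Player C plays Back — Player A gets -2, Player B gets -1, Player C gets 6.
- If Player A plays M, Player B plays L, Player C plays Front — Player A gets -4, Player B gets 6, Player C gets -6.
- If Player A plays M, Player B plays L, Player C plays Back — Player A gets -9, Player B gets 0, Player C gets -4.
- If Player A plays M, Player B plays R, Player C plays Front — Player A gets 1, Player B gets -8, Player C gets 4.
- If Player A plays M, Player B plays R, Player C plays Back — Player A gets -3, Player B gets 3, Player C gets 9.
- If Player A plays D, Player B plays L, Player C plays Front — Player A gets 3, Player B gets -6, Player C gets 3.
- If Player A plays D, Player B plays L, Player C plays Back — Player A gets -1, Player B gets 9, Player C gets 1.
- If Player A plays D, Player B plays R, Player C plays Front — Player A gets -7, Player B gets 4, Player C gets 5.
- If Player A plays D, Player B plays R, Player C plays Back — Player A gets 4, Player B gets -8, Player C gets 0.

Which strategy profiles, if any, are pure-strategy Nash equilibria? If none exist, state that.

There is no pure-strategy Nash equilibrium.

Player A against (L, Front): payoffs -3, -4, 3 → best response D.
Player A against (L, Back): payoffs -5, -9, -1 → best response D.
Player A against (R, Front): payoffs 7, 1, -7 → best response U.
Player A against (R, Back): payoffs -2, -3, 4 → best response D.
Player B against (U, Front): payoffs -1, 5 → best response R.
Player B against (U, Back): payoffs 3, -1 → best response L.
Player B against (M, Front): payoffs 6, -8 → best response L.
Player B against (M, Back): payoffs 0, 3 → best response R.
Player B against (D, Front): payoffs -6, 4 → best response R.
Player B against (D, Back): payoffs 9, -8 → best response L.
Player C against (U, L): payoffs 5, -8 → best response Front.
Player C against (U, R): payoffs -1, 6 → best response Back.
Player C against (M, L): payoffs -6, -4 → best response Back.
Player C against (M, R): payoffs 4, 9 → best response Back.
Player C against (D, L): payoffs 3, 1 → best response Front.
Player C against (D, R): payoffs 5, 0 → best response Front.
No profile is a mutual best response for all players.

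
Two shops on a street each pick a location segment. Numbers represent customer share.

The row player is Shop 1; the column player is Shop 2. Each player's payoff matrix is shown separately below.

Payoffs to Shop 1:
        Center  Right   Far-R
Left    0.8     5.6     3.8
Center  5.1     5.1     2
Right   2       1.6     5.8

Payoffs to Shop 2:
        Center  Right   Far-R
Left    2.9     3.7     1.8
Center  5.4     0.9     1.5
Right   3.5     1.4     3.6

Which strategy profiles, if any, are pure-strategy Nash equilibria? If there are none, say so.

(Left, Center): Shop 1 can switch to Center (0.8 → 5.1). Not NE.
(Left, Right): Shop 1 gets 5.6, best alternative 5.1; Shop 2 gets 3.7, best alternative 2.9. No profitable deviation — NE.
(Left, Far-R): Shop 1 can switch to Right (3.8 → 5.8). Not NE.
(Center, Center): Shop 1 gets 5.1, best alternative 2; Shop 2 gets 5.4, best alternative 1.5. No profitable deviation — NE.
(Center, Right): Shop 1 can switch to Left (5.1 → 5.6). Not NE.
(Center, Far-R): Shop 1 can switch to Left (2 → 3.8). Not NE.
(Right, Center): Shop 1 can switch to Center (2 → 5.1). Not NE.
(Right, Right): Shop 1 can switch to Left (1.6 → 5.6). Not NE.
(Right, Far-R): Shop 1 gets 5.8, best alternative 3.8; Shop 2 gets 3.6, best alternative 3.5. No profitable deviation — NE.

(Left, Right) and (Center, Center) and (Right, Far-R)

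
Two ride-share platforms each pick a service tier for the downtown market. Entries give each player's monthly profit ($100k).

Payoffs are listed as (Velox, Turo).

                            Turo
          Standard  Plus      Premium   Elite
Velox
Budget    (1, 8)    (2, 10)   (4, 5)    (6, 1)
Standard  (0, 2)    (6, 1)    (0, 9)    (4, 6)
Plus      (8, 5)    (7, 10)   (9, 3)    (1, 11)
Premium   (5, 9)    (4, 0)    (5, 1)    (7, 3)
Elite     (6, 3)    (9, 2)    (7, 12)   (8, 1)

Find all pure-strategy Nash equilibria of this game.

Mark each player's best response to every combination of opponents' strategies; a profile where every player is best-responding is a pure Nash equilibrium.
Velox against Standard: payoffs 1, 0, 8, 5, 6 → best response Plus.
Velox against Plus: payoffs 2, 6, 7, 4, 9 → best response Elite.
Velox against Premium: payoffs 4, 0, 9, 5, 7 → best response Plus.
Velox against Elite: payoffs 6, 4, 1, 7, 8 → best response Elite.
Turo against Budget: payoffs 8, 10, 5, 1 → best response Plus.
Turo against Standard: payoffs 2, 1, 9, 6 → best response Premium.
Turo against Plus: payoffs 5, 10, 3, 11 → best response Elite.
Turo against Premium: payoffs 9, 0, 1, 3 → best response Standard.
Turo against Elite: payoffs 3, 2, 12, 1 → best response Premium.
No profile is a mutual best response for all players.

This game has no pure Nash equilibrium.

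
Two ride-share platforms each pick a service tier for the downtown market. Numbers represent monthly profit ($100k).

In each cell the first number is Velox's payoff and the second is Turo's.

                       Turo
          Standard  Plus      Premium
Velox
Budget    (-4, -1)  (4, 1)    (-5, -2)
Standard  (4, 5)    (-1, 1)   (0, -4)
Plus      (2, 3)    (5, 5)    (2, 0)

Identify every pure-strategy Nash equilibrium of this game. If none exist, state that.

(Budget, Standard): Velox can switch to Standard (-4 → 4). Not NE.
(Budget, Plus): Velox can switch to Plus (4 → 5). Not NE.
(Budget, Premium): Velox can switch to Standard (-5 → 0). Not NE.
(Standard, Standard): Velox gets 4, best alternative 2; Turo gets 5, best alternative 1. No profitable deviation — NE.
(Standard, Plus): Velox can switch to Budget (-1 → 4). Not NE.
(Standard, Premium): Velox can switch to Plus (0 → 2). Not NE.
(Plus, Standard): Velox can switch to Standard (2 → 4). Not NE.
(Plus, Plus): Velox gets 5, best alternative 4; Turo gets 5, best alternative 3. No profitable deviation — NE.
(Plus, Premium): Turo can switch to Standard (0 → 3). Not NE.

The pure Nash equilibria are (Standard, Standard), (Plus, Plus).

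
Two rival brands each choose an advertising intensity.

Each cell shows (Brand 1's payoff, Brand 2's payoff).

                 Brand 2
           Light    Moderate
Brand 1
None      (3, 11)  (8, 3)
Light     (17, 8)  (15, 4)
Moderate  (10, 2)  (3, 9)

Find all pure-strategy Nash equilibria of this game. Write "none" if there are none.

Brand 1 against Light: payoffs 3, 17, 10 → best response Light.
Brand 1 against Moderate: payoffs 8, 15, 3 → best response Light.
Brand 2 against None: payoffs 11, 3 → best response Light.
Brand 2 against Light: payoffs 8, 4 → best response Light.
Brand 2 against Moderate: payoffs 2, 9 → best response Moderate.
Mutual best responses: (Light, Light).

The unique pure-strategy Nash equilibrium is (Light, Light).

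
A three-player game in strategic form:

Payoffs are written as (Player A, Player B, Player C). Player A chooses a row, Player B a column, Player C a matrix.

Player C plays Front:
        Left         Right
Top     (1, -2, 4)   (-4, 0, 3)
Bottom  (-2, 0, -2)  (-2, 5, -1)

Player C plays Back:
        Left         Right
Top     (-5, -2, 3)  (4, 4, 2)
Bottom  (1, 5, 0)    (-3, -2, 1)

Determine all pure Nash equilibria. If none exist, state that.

(Bottom, Left, Back)

(Top, Left, Front): Player B can switch to Right (-2 → 0). Not NE.
(Top, Left, Back): Player A can switch to Bottom (-5 → 1). Not NE.
(Top, Right, Front): Player A can switch to Bottom (-4 → -2). Not NE.
(Top, Right, Back): Player C can switch to Front (2 → 3). Not NE.
(Bottom, Left, Front): Player A can switch to Top (-2 → 1). Not NE.
(Bottom, Left, Back): Player A gets 1, best alternative -5; Player B gets 5, best alternative -2; Player C gets 0, best alternative -2. No profitable deviation — NE.
(Bottom, Right, Front): Player C can switch to Back (-1 → 1). Not NE.
(Bottom, Right, Back): Player A can switch to Top (-3 → 4). Not NE.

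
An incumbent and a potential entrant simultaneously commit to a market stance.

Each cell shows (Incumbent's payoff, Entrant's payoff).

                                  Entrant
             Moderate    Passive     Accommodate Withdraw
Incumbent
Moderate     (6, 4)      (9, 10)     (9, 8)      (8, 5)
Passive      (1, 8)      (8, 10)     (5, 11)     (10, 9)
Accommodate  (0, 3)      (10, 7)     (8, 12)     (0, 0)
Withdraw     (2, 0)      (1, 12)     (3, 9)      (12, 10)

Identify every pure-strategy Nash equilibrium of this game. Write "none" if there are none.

There is no pure-strategy Nash equilibrium.

(Moderate, Moderate): Entrant can switch to Passive (4 → 10). Not NE.
(Moderate, Passive): Incumbent can switch to Accommodate (9 → 10). Not NE.
(Moderate, Accommodate): Entrant can switch to Passive (8 → 10). Not NE.
(Moderate, Withdraw): Incumbent can switch to Passive (8 → 10). Not NE.
(Passive, Moderate): Incumbent can switch to Moderate (1 → 6). Not NE.
(Passive, Passive): Incumbent can switch to Moderate (8 → 9). Not NE.
(Passive, Accommodate): Incumbent can switch to Moderate (5 → 9). Not NE.
(Passive, Withdraw): Incumbent can switch to Withdraw (10 → 12). Not NE.
(Accommodate, Moderate): Incumbent can switch to Moderate (0 → 6). Not NE.
(Accommodate, Passive): Entrant can switch to Accommodate (7 → 12). Not NE.
(Accommodate, Accommodate): Incumbent can switch to Moderate (8 → 9). Not NE.
(Accommodate, Withdraw): Incumbent can switch to Moderate (0 → 8). Not NE.
(The remaining 4 profiles each have a profitable deviation by the same check.)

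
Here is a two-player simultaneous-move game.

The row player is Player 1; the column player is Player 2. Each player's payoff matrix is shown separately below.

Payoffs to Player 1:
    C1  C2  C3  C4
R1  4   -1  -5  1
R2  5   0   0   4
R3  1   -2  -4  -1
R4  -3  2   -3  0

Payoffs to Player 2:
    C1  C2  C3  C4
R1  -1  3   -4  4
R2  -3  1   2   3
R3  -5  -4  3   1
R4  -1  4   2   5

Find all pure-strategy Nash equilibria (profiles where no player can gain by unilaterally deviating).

The unique pure-strategy Nash equilibrium is (R2, C4).

Player 1 against C1: payoffs 4, 5, 1, -3 → best response R2.
Player 1 against C2: payoffs -1, 0, -2, 2 → best response R4.
Player 1 against C3: payoffs -5, 0, -4, -3 → best response R2.
Player 1 against C4: payoffs 1, 4, -1, 0 → best response R2.
Player 2 against R1: payoffs -1, 3, -4, 4 → best response C4.
Player 2 against R2: payoffs -3, 1, 2, 3 → best response C4.
Player 2 against R3: payoffs -5, -4, 3, 1 → best response C3.
Player 2 against R4: payoffs -1, 4, 2, 5 → best response C4.
Mutual best responses: (R2, C4).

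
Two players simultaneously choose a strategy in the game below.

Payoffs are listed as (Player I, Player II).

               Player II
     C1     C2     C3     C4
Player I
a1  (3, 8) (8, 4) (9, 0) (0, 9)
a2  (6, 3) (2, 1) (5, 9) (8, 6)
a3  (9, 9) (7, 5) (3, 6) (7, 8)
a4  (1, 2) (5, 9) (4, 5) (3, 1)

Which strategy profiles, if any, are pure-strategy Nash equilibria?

Player I against C1: payoffs 3, 6, 9, 1 → best response a3.
Player I against C2: payoffs 8, 2, 7, 5 → best response a1.
Player I against C3: payoffs 9, 5, 3, 4 → best response a1.
Player I against C4: payoffs 0, 8, 7, 3 → best response a2.
Player II against a1: payoffs 8, 4, 0, 9 → best response C4.
Player II against a2: payoffs 3, 1, 9, 6 → best response C3.
Player II against a3: payoffs 9, 5, 6, 8 → best response C1.
Player II against a4: payoffs 2, 9, 5, 1 → best response C2.
Mutual best responses: (a3, C1).

The unique pure-strategy Nash equilibrium is (a3, C1).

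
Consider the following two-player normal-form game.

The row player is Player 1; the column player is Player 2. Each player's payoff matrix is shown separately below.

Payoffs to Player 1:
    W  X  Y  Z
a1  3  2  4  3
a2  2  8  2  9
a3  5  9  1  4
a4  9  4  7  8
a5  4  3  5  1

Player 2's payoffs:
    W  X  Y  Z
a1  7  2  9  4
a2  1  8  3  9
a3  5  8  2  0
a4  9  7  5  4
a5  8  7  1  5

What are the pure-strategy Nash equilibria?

(a1, W): Player 1 can switch to a3 (3 → 5). Not NE.
(a1, X): Player 1 can switch to a2 (2 → 8). Not NE.
(a1, Y): Player 1 can switch to a4 (4 → 7). Not NE.
(a1, Z): Player 1 can switch to a2 (3 → 9). Not NE.
(a2, W): Player 1 can switch to a1 (2 → 3). Not NE.
(a2, X): Player 1 can switch to a3 (8 → 9). Not NE.
(a2, Y): Player 1 can switch to a1 (2 → 4). Not NE.
(a2, Z): Player 1 gets 9, best alternative 8; Player 2 gets 9, best alternative 8. No profitable deviation — NE.
(a3, W): Player 1 can switch to a4 (5 → 9). Not NE.
(a3, X): Player 1 gets 9, best alternative 8; Player 2 gets 8, best alternative 5. No profitable deviation — NE.
(a3, Y): Player 1 can switch to a1 (1 → 4). Not NE.
(a3, Z): Player 1 can switch to a2 (4 → 9). Not NE.
(a4, W): Player 1 gets 9, best alternative 5; Player 2 gets 9, best alternative 7. No profitable deviation — NE.
(The remaining 7 profiles each have a profitable deviation by the same check.)

The pure Nash equilibria are (a2, Z); (a3, X); (a4, W).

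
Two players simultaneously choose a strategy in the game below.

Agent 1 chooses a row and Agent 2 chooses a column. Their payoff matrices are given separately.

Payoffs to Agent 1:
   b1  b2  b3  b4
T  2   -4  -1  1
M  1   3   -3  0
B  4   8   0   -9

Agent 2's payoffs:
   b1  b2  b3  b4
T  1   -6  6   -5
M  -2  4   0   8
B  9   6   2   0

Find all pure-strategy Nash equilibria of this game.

The unique pure-strategy Nash equilibrium is (B, b1).

Mark each player's best response to every combination of opponents' strategies; a profile where every player is best-responding is a pure Nash equilibrium.
Agent 1 against b1: payoffs 2, 1, 4 → best response B.
Agent 1 against b2: payoffs -4, 3, 8 → best response B.
Agent 1 against b3: payoffs -1, -3, 0 → best response B.
Agent 1 against b4: payoffs 1, 0, -9 → best response T.
Agent 2 against T: payoffs 1, -6, 6, -5 → best response b3.
Agent 2 against M: payoffs -2, 4, 0, 8 → best response b4.
Agent 2 against B: payoffs 9, 6, 2, 0 → best response b1.
Mutual best responses: (B, b1).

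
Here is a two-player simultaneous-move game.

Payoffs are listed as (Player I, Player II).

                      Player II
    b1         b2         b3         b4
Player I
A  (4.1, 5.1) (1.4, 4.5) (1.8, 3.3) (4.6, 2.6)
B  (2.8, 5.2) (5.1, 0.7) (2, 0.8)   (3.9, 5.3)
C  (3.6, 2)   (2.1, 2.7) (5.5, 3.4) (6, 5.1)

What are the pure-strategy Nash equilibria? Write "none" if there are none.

(A, b1); (C, b4)

Player I against b1: payoffs 4.1, 2.8, 3.6 → best response A.
Player I against b2: payoffs 1.4, 5.1, 2.1 → best response B.
Player I against b3: payoffs 1.8, 2, 5.5 → best response C.
Player I against b4: payoffs 4.6, 3.9, 6 → best response C.
Player II against A: payoffs 5.1, 4.5, 3.3, 2.6 → best response b1.
Player II against B: payoffs 5.2, 0.7, 0.8, 5.3 → best response b4.
Player II against C: payoffs 2, 2.7, 3.4, 5.1 → best response b4.
Mutual best responses: (A, b1); (C, b4).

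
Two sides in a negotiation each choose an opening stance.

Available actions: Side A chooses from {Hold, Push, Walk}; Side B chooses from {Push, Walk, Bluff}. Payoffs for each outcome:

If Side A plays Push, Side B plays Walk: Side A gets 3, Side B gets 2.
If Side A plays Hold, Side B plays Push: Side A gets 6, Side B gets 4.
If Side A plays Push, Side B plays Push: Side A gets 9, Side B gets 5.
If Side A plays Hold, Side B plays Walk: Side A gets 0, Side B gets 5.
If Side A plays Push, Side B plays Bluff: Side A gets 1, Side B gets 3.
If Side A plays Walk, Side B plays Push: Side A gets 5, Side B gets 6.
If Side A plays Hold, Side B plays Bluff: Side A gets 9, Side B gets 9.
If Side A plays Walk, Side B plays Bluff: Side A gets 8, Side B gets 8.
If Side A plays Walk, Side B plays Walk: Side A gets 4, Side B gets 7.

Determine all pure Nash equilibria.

Mark each player's best response to every combination of opponents' strategies; a profile where every player is best-responding is a pure Nash equilibrium.
Side A against Push: payoffs 6, 9, 5 → best response Push.
Side A against Walk: payoffs 0, 3, 4 → best response Walk.
Side A against Bluff: payoffs 9, 1, 8 → best response Hold.
Side B against Hold: payoffs 4, 5, 9 → best response Bluff.
Side B against Push: payoffs 5, 2, 3 → best response Push.
Side B against Walk: payoffs 6, 7, 8 → best response Bluff.
Mutual best responses: (Hold, Bluff); (Push, Push).

(Hold, Bluff), (Push, Push)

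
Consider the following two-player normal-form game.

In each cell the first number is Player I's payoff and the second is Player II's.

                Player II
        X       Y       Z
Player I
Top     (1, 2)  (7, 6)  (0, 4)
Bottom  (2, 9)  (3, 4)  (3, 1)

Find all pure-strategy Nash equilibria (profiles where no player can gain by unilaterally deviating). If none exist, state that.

(Top, X): Player I can switch to Bottom (1 → 2). Not NE.
(Top, Y): Player I gets 7, best alternative 3; Player II gets 6, best alternative 4. No profitable deviation — NE.
(Top, Z): Player I can switch to Bottom (0 → 3). Not NE.
(Bottom, X): Player I gets 2, best alternative 1; Player II gets 9, best alternative 4. No profitable deviation — NE.
(Bottom, Y): Player I can switch to Top (3 → 7). Not NE.
(Bottom, Z): Player II can switch to X (1 → 9). Not NE.

(Top, Y) and (Bottom, X)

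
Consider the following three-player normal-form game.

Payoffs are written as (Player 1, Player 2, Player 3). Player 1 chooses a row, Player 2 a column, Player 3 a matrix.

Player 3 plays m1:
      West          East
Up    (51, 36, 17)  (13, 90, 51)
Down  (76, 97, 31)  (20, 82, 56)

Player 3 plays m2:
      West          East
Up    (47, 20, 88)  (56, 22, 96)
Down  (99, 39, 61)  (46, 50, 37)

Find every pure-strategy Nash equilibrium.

Player 1 against (West, m1): payoffs 51, 76 → best response Down.
Player 1 against (West, m2): payoffs 47, 99 → best response Down.
Player 1 against (East, m1): payoffs 13, 20 → best response Down.
Player 1 against (East, m2): payoffs 56, 46 → best response Up.
Player 2 against (Up, m1): payoffs 36, 90 → best response East.
Player 2 against (Up, m2): payoffs 20, 22 → best response East.
Player 2 against (Down, m1): payoffs 97, 82 → best response West.
Player 2 against (Down, m2): payoffs 39, 50 → best response East.
Player 3 against (Up, West): payoffs 17, 88 → best response m2.
Player 3 against (Up, East): payoffs 51, 96 → best response m2.
Player 3 against (Down, West): payoffs 31, 61 → best response m2.
Player 3 against (Down, East): payoffs 56, 37 → best response m1.
Mutual best responses: (Up, East, m2).

Pure NE: (Up, East, m2)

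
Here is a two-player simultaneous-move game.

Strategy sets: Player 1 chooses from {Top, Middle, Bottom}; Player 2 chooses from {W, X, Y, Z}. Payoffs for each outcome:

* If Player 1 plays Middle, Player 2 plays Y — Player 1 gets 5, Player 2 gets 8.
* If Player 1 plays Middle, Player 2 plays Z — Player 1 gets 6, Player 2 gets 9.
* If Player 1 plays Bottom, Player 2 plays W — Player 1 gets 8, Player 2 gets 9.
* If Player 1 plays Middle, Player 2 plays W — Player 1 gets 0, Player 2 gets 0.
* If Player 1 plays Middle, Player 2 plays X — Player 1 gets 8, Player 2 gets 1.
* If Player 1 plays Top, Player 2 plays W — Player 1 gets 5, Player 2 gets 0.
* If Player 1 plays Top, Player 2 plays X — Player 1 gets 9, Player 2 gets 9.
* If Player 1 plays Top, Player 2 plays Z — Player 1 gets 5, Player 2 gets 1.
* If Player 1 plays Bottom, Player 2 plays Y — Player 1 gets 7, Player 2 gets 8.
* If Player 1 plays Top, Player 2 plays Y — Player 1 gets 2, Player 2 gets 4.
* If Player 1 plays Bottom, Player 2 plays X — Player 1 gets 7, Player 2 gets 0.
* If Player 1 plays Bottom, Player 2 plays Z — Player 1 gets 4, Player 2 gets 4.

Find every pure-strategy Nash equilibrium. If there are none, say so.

(Top, X); (Middle, Z); (Bottom, W)

Player 1 against W: payoffs 5, 0, 8 → best response Bottom.
Player 1 against X: payoffs 9, 8, 7 → best response Top.
Player 1 against Y: payoffs 2, 5, 7 → best response Bottom.
Player 1 against Z: payoffs 5, 6, 4 → best response Middle.
Player 2 against Top: payoffs 0, 9, 4, 1 → best response X.
Player 2 against Middle: payoffs 0, 1, 8, 9 → best response Z.
Player 2 against Bottom: payoffs 9, 0, 8, 4 → best response W.
Mutual best responses: (Top, X); (Middle, Z); (Bottom, W).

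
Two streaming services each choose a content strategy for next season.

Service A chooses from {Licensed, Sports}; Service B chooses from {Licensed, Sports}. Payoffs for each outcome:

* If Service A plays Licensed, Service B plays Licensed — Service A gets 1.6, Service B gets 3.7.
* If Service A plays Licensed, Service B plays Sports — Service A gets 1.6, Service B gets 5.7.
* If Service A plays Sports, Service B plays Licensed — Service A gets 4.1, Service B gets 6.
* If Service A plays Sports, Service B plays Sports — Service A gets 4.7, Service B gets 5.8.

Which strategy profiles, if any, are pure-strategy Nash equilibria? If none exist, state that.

Pure NE: (Sports, Licensed)

Mark each player's best response to every combination of opponents' strategies; a profile where every player is best-responding is a pure Nash equilibrium.
Service A against Licensed: payoffs 1.6, 4.1 → best response Sports.
Service A against Sports: payoffs 1.6, 4.7 → best response Sports.
Service B against Licensed: payoffs 3.7, 5.7 → best response Sports.
Service B against Sports: payoffs 6, 5.8 → best response Licensed.
Mutual best responses: (Sports, Licensed).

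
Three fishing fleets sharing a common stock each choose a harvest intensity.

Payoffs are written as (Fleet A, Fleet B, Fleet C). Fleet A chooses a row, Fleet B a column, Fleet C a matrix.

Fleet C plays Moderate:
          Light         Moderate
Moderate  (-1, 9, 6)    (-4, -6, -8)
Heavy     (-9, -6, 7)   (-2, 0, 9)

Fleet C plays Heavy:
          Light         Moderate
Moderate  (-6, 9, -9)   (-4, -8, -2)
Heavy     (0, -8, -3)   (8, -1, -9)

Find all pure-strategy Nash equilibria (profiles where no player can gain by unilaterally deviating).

Pure-strategy Nash equilibria: (Moderate, Light, Moderate) and (Heavy, Moderate, Moderate)

Mark each player's best response to every combination of opponents' strategies; a profile where every player is best-responding is a pure Nash equilibrium.
Fleet A against (Light, Moderate): payoffs -1, -9 → best response Moderate.
Fleet A against (Light, Heavy): payoffs -6, 0 → best response Heavy.
Fleet A against (Moderate, Moderate): payoffs -4, -2 → best response Heavy.
Fleet A against (Moderate, Heavy): payoffs -4, 8 → best response Heavy.
Fleet B against (Moderate, Moderate): payoffs 9, -6 → best response Light.
Fleet B against (Moderate, Heavy): payoffs 9, -8 → best response Light.
Fleet B against (Heavy, Moderate): payoffs -6, 0 → best response Moderate.
Fleet B against (Heavy, Heavy): payoffs -8, -1 → best response Moderate.
Fleet C against (Moderate, Light): payoffs 6, -9 → best response Moderate.
Fleet C against (Moderate, Moderate): payoffs -8, -2 → best response Heavy.
Fleet C against (Heavy, Light): payoffs 7, -3 → best response Moderate.
Fleet C against (Heavy, Moderate): payoffs 9, -9 → best response Moderate.
Mutual best responses: (Moderate, Light, Moderate); (Heavy, Moderate, Moderate).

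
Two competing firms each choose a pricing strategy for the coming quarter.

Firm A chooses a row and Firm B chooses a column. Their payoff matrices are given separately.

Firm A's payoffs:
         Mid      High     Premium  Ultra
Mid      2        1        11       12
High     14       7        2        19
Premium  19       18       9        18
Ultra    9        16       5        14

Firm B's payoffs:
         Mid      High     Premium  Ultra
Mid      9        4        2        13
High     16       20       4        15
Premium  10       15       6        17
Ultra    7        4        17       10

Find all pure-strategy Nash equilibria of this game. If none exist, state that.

(Mid, Mid): Firm A can switch to High (2 → 14). Not NE.
(Mid, High): Firm A can switch to High (1 → 7). Not NE.
(Mid, Premium): Firm B can switch to Mid (2 → 9). Not NE.
(Mid, Ultra): Firm A can switch to High (12 → 19). Not NE.
(High, Mid): Firm A can switch to Premium (14 → 19). Not NE.
(High, High): Firm A can switch to Premium (7 → 18). Not NE.
(High, Premium): Firm A can switch to Mid (2 → 11). Not NE.
(High, Ultra): Firm B can switch to Mid (15 → 16). Not NE.
(Premium, Mid): Firm B can switch to High (10 → 15). Not NE.
(Premium, High): Firm B can switch to Ultra (15 → 17). Not NE.
(The remaining 6 profiles each have a profitable deviation by the same check.)

none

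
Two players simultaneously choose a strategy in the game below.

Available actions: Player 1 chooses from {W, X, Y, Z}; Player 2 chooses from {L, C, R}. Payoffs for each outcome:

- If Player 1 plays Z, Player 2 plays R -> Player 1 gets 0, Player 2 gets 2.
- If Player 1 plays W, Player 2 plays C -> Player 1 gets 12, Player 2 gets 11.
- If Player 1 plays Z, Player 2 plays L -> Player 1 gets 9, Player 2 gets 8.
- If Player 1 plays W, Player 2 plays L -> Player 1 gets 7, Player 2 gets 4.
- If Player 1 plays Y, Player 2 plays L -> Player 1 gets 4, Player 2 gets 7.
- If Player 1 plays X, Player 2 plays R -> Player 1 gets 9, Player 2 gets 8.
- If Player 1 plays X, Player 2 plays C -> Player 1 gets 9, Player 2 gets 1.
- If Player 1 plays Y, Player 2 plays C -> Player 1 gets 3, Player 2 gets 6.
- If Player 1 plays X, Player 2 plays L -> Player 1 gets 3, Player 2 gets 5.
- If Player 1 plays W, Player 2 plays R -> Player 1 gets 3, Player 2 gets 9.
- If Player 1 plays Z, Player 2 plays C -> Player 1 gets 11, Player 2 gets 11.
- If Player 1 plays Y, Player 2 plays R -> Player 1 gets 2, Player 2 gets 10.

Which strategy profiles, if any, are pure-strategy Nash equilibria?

The pure Nash equilibria are (W, C) and (X, R).

Player 1 against L: payoffs 7, 3, 4, 9 → best response Z.
Player 1 against C: payoffs 12, 9, 3, 11 → best response W.
Player 1 against R: payoffs 3, 9, 2, 0 → best response X.
Player 2 against W: payoffs 4, 11, 9 → best response C.
Player 2 against X: payoffs 5, 1, 8 → best response R.
Player 2 against Y: payoffs 7, 6, 10 → best response R.
Player 2 against Z: payoffs 8, 11, 2 → best response C.
Mutual best responses: (W, C); (X, R).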